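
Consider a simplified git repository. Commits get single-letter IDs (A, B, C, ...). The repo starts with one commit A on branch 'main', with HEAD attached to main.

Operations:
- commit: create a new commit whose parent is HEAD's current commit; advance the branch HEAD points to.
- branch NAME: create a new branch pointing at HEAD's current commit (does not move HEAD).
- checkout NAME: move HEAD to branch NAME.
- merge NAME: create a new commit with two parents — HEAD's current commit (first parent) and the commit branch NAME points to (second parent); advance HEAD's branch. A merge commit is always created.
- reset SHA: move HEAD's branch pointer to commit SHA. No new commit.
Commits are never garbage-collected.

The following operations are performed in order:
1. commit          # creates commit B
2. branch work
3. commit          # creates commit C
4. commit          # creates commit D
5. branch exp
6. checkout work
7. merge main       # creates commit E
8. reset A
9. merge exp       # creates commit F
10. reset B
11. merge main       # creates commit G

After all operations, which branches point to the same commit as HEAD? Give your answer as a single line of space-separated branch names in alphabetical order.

Answer: work

Derivation:
After op 1 (commit): HEAD=main@B [main=B]
After op 2 (branch): HEAD=main@B [main=B work=B]
After op 3 (commit): HEAD=main@C [main=C work=B]
After op 4 (commit): HEAD=main@D [main=D work=B]
After op 5 (branch): HEAD=main@D [exp=D main=D work=B]
After op 6 (checkout): HEAD=work@B [exp=D main=D work=B]
After op 7 (merge): HEAD=work@E [exp=D main=D work=E]
After op 8 (reset): HEAD=work@A [exp=D main=D work=A]
After op 9 (merge): HEAD=work@F [exp=D main=D work=F]
After op 10 (reset): HEAD=work@B [exp=D main=D work=B]
After op 11 (merge): HEAD=work@G [exp=D main=D work=G]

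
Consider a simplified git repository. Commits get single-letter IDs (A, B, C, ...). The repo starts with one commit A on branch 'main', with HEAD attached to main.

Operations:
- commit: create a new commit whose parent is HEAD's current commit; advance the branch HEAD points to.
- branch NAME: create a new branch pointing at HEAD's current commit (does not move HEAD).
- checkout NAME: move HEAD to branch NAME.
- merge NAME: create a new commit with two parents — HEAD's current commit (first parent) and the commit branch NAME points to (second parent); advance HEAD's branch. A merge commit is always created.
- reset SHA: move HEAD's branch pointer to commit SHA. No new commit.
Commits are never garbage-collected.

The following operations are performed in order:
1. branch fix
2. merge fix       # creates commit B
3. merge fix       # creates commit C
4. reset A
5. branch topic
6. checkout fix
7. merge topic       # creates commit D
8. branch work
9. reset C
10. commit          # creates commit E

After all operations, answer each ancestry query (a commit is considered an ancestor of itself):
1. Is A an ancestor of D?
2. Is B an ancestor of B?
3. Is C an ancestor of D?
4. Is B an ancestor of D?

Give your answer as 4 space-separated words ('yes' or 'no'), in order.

After op 1 (branch): HEAD=main@A [fix=A main=A]
After op 2 (merge): HEAD=main@B [fix=A main=B]
After op 3 (merge): HEAD=main@C [fix=A main=C]
After op 4 (reset): HEAD=main@A [fix=A main=A]
After op 5 (branch): HEAD=main@A [fix=A main=A topic=A]
After op 6 (checkout): HEAD=fix@A [fix=A main=A topic=A]
After op 7 (merge): HEAD=fix@D [fix=D main=A topic=A]
After op 8 (branch): HEAD=fix@D [fix=D main=A topic=A work=D]
After op 9 (reset): HEAD=fix@C [fix=C main=A topic=A work=D]
After op 10 (commit): HEAD=fix@E [fix=E main=A topic=A work=D]
ancestors(D) = {A,D}; A in? yes
ancestors(B) = {A,B}; B in? yes
ancestors(D) = {A,D}; C in? no
ancestors(D) = {A,D}; B in? no

Answer: yes yes no no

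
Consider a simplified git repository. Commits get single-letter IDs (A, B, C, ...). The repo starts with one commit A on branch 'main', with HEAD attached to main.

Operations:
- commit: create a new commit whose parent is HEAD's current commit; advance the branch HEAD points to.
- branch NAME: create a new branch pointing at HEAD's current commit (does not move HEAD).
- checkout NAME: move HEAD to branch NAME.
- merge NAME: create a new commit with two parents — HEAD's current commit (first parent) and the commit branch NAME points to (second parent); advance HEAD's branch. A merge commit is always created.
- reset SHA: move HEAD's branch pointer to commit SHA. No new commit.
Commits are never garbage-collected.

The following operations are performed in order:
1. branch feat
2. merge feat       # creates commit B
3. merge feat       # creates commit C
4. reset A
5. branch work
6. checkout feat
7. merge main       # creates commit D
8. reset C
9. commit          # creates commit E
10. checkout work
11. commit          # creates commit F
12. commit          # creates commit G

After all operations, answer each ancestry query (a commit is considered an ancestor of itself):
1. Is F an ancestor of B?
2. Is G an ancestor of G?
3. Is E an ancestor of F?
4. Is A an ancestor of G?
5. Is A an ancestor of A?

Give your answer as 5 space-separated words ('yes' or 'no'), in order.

After op 1 (branch): HEAD=main@A [feat=A main=A]
After op 2 (merge): HEAD=main@B [feat=A main=B]
After op 3 (merge): HEAD=main@C [feat=A main=C]
After op 4 (reset): HEAD=main@A [feat=A main=A]
After op 5 (branch): HEAD=main@A [feat=A main=A work=A]
After op 6 (checkout): HEAD=feat@A [feat=A main=A work=A]
After op 7 (merge): HEAD=feat@D [feat=D main=A work=A]
After op 8 (reset): HEAD=feat@C [feat=C main=A work=A]
After op 9 (commit): HEAD=feat@E [feat=E main=A work=A]
After op 10 (checkout): HEAD=work@A [feat=E main=A work=A]
After op 11 (commit): HEAD=work@F [feat=E main=A work=F]
After op 12 (commit): HEAD=work@G [feat=E main=A work=G]
ancestors(B) = {A,B}; F in? no
ancestors(G) = {A,F,G}; G in? yes
ancestors(F) = {A,F}; E in? no
ancestors(G) = {A,F,G}; A in? yes
ancestors(A) = {A}; A in? yes

Answer: no yes no yes yes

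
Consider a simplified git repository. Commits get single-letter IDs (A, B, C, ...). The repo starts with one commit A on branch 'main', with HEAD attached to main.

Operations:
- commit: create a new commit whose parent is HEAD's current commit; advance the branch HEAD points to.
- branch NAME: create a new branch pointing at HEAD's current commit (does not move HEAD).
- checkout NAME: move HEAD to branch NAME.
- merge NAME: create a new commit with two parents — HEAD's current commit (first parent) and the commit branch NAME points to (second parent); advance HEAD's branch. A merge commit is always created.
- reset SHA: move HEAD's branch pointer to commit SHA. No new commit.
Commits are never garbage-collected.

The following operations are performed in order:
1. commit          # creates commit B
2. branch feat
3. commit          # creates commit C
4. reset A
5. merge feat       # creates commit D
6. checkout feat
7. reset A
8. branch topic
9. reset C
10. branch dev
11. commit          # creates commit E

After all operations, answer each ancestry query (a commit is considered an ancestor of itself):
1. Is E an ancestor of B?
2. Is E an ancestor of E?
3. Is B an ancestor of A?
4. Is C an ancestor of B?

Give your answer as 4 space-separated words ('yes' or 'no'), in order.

After op 1 (commit): HEAD=main@B [main=B]
After op 2 (branch): HEAD=main@B [feat=B main=B]
After op 3 (commit): HEAD=main@C [feat=B main=C]
After op 4 (reset): HEAD=main@A [feat=B main=A]
After op 5 (merge): HEAD=main@D [feat=B main=D]
After op 6 (checkout): HEAD=feat@B [feat=B main=D]
After op 7 (reset): HEAD=feat@A [feat=A main=D]
After op 8 (branch): HEAD=feat@A [feat=A main=D topic=A]
After op 9 (reset): HEAD=feat@C [feat=C main=D topic=A]
After op 10 (branch): HEAD=feat@C [dev=C feat=C main=D topic=A]
After op 11 (commit): HEAD=feat@E [dev=C feat=E main=D topic=A]
ancestors(B) = {A,B}; E in? no
ancestors(E) = {A,B,C,E}; E in? yes
ancestors(A) = {A}; B in? no
ancestors(B) = {A,B}; C in? no

Answer: no yes no no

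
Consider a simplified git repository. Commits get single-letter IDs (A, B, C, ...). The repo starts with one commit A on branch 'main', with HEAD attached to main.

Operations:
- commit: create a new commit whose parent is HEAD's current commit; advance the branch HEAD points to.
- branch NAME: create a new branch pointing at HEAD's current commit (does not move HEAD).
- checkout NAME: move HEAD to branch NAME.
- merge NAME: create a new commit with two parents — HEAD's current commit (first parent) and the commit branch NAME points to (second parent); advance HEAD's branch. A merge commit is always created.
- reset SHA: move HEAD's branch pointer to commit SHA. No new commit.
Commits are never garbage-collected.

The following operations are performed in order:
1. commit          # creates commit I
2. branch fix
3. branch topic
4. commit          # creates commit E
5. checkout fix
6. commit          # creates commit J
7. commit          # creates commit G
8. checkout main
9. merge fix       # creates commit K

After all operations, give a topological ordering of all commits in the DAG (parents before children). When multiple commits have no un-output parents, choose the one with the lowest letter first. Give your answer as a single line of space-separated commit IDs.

Answer: A I E J G K

Derivation:
After op 1 (commit): HEAD=main@I [main=I]
After op 2 (branch): HEAD=main@I [fix=I main=I]
After op 3 (branch): HEAD=main@I [fix=I main=I topic=I]
After op 4 (commit): HEAD=main@E [fix=I main=E topic=I]
After op 5 (checkout): HEAD=fix@I [fix=I main=E topic=I]
After op 6 (commit): HEAD=fix@J [fix=J main=E topic=I]
After op 7 (commit): HEAD=fix@G [fix=G main=E topic=I]
After op 8 (checkout): HEAD=main@E [fix=G main=E topic=I]
After op 9 (merge): HEAD=main@K [fix=G main=K topic=I]
commit A: parents=[]
commit E: parents=['I']
commit G: parents=['J']
commit I: parents=['A']
commit J: parents=['I']
commit K: parents=['E', 'G']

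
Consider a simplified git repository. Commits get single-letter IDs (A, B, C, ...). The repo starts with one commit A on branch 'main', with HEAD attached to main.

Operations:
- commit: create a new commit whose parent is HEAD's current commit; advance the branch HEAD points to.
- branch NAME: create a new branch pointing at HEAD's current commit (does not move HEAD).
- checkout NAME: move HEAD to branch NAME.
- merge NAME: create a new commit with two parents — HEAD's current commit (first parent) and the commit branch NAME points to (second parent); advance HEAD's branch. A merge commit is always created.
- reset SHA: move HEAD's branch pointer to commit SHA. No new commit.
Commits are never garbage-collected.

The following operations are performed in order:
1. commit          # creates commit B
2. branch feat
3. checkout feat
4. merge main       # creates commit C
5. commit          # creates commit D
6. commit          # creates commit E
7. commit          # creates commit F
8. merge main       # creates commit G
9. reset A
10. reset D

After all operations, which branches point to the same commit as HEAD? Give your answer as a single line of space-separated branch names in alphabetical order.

After op 1 (commit): HEAD=main@B [main=B]
After op 2 (branch): HEAD=main@B [feat=B main=B]
After op 3 (checkout): HEAD=feat@B [feat=B main=B]
After op 4 (merge): HEAD=feat@C [feat=C main=B]
After op 5 (commit): HEAD=feat@D [feat=D main=B]
After op 6 (commit): HEAD=feat@E [feat=E main=B]
After op 7 (commit): HEAD=feat@F [feat=F main=B]
After op 8 (merge): HEAD=feat@G [feat=G main=B]
After op 9 (reset): HEAD=feat@A [feat=A main=B]
After op 10 (reset): HEAD=feat@D [feat=D main=B]

Answer: feat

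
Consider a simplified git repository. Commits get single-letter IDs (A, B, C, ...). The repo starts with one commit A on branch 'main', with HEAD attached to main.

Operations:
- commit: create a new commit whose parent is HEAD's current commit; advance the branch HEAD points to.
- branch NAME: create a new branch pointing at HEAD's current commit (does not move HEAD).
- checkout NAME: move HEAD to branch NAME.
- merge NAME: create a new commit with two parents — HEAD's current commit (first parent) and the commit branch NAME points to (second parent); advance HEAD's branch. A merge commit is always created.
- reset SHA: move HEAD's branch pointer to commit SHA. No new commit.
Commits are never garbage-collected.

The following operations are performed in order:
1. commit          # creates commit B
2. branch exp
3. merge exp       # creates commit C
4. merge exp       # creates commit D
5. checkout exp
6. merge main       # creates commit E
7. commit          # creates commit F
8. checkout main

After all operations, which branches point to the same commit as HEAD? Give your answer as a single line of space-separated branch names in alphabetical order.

Answer: main

Derivation:
After op 1 (commit): HEAD=main@B [main=B]
After op 2 (branch): HEAD=main@B [exp=B main=B]
After op 3 (merge): HEAD=main@C [exp=B main=C]
After op 4 (merge): HEAD=main@D [exp=B main=D]
After op 5 (checkout): HEAD=exp@B [exp=B main=D]
After op 6 (merge): HEAD=exp@E [exp=E main=D]
After op 7 (commit): HEAD=exp@F [exp=F main=D]
After op 8 (checkout): HEAD=main@D [exp=F main=D]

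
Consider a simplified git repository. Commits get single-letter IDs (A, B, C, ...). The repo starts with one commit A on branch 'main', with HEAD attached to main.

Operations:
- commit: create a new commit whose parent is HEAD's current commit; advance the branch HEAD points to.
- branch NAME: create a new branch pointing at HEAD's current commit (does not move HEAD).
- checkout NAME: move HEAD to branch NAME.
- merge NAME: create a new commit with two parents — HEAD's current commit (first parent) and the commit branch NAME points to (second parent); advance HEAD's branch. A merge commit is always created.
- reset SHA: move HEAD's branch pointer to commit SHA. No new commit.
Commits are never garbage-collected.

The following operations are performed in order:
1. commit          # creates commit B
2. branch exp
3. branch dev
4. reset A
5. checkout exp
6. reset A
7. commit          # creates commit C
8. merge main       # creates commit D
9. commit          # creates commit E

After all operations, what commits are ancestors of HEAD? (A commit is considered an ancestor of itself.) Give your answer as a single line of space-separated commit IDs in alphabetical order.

After op 1 (commit): HEAD=main@B [main=B]
After op 2 (branch): HEAD=main@B [exp=B main=B]
After op 3 (branch): HEAD=main@B [dev=B exp=B main=B]
After op 4 (reset): HEAD=main@A [dev=B exp=B main=A]
After op 5 (checkout): HEAD=exp@B [dev=B exp=B main=A]
After op 6 (reset): HEAD=exp@A [dev=B exp=A main=A]
After op 7 (commit): HEAD=exp@C [dev=B exp=C main=A]
After op 8 (merge): HEAD=exp@D [dev=B exp=D main=A]
After op 9 (commit): HEAD=exp@E [dev=B exp=E main=A]

Answer: A C D E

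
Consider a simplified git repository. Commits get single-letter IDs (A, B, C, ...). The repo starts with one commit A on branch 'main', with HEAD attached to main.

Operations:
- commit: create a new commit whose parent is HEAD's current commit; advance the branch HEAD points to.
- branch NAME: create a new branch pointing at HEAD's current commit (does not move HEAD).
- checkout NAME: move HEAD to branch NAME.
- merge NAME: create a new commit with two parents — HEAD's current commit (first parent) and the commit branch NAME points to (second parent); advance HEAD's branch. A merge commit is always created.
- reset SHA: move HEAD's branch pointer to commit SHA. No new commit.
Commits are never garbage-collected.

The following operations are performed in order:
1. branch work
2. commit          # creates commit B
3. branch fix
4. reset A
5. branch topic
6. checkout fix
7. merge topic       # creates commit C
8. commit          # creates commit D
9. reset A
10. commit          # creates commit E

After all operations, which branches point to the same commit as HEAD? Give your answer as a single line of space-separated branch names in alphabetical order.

After op 1 (branch): HEAD=main@A [main=A work=A]
After op 2 (commit): HEAD=main@B [main=B work=A]
After op 3 (branch): HEAD=main@B [fix=B main=B work=A]
After op 4 (reset): HEAD=main@A [fix=B main=A work=A]
After op 5 (branch): HEAD=main@A [fix=B main=A topic=A work=A]
After op 6 (checkout): HEAD=fix@B [fix=B main=A topic=A work=A]
After op 7 (merge): HEAD=fix@C [fix=C main=A topic=A work=A]
After op 8 (commit): HEAD=fix@D [fix=D main=A topic=A work=A]
After op 9 (reset): HEAD=fix@A [fix=A main=A topic=A work=A]
After op 10 (commit): HEAD=fix@E [fix=E main=A topic=A work=A]

Answer: fix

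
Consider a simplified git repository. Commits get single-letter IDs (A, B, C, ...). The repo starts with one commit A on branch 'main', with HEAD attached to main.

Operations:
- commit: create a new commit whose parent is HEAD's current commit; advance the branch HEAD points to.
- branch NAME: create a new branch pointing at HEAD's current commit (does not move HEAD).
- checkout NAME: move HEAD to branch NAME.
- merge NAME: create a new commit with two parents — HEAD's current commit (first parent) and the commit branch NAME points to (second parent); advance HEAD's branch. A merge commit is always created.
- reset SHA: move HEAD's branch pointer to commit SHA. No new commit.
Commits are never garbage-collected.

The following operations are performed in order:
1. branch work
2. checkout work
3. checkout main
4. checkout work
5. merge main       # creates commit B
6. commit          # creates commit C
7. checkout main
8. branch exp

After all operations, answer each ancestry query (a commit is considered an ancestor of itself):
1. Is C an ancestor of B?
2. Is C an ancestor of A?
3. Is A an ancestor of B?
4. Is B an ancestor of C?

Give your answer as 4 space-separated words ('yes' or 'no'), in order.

After op 1 (branch): HEAD=main@A [main=A work=A]
After op 2 (checkout): HEAD=work@A [main=A work=A]
After op 3 (checkout): HEAD=main@A [main=A work=A]
After op 4 (checkout): HEAD=work@A [main=A work=A]
After op 5 (merge): HEAD=work@B [main=A work=B]
After op 6 (commit): HEAD=work@C [main=A work=C]
After op 7 (checkout): HEAD=main@A [main=A work=C]
After op 8 (branch): HEAD=main@A [exp=A main=A work=C]
ancestors(B) = {A,B}; C in? no
ancestors(A) = {A}; C in? no
ancestors(B) = {A,B}; A in? yes
ancestors(C) = {A,B,C}; B in? yes

Answer: no no yes yes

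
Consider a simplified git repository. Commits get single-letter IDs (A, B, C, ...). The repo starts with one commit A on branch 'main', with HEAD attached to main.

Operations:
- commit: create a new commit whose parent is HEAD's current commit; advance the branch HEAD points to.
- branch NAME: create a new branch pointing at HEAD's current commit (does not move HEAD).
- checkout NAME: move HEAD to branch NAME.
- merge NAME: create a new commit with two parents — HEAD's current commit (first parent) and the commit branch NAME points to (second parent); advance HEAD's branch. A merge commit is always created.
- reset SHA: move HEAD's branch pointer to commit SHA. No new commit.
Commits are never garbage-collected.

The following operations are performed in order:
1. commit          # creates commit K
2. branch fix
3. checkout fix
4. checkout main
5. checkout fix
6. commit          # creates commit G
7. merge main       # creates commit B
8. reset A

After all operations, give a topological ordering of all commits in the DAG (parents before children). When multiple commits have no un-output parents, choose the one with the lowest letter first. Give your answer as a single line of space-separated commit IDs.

After op 1 (commit): HEAD=main@K [main=K]
After op 2 (branch): HEAD=main@K [fix=K main=K]
After op 3 (checkout): HEAD=fix@K [fix=K main=K]
After op 4 (checkout): HEAD=main@K [fix=K main=K]
After op 5 (checkout): HEAD=fix@K [fix=K main=K]
After op 6 (commit): HEAD=fix@G [fix=G main=K]
After op 7 (merge): HEAD=fix@B [fix=B main=K]
After op 8 (reset): HEAD=fix@A [fix=A main=K]
commit A: parents=[]
commit B: parents=['G', 'K']
commit G: parents=['K']
commit K: parents=['A']

Answer: A K G B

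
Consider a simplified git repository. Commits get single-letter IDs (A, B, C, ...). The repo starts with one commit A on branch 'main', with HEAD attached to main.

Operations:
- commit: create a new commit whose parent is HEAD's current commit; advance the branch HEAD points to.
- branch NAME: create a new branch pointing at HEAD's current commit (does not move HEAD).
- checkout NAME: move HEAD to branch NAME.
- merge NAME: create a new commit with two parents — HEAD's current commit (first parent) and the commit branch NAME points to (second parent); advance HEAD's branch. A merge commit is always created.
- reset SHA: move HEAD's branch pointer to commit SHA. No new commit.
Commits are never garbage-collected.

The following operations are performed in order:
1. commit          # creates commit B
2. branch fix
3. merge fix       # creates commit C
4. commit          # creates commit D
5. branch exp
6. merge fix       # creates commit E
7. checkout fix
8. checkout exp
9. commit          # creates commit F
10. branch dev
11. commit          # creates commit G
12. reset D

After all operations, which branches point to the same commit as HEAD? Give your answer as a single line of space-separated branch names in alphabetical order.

Answer: exp

Derivation:
After op 1 (commit): HEAD=main@B [main=B]
After op 2 (branch): HEAD=main@B [fix=B main=B]
After op 3 (merge): HEAD=main@C [fix=B main=C]
After op 4 (commit): HEAD=main@D [fix=B main=D]
After op 5 (branch): HEAD=main@D [exp=D fix=B main=D]
After op 6 (merge): HEAD=main@E [exp=D fix=B main=E]
After op 7 (checkout): HEAD=fix@B [exp=D fix=B main=E]
After op 8 (checkout): HEAD=exp@D [exp=D fix=B main=E]
After op 9 (commit): HEAD=exp@F [exp=F fix=B main=E]
After op 10 (branch): HEAD=exp@F [dev=F exp=F fix=B main=E]
After op 11 (commit): HEAD=exp@G [dev=F exp=G fix=B main=E]
After op 12 (reset): HEAD=exp@D [dev=F exp=D fix=B main=E]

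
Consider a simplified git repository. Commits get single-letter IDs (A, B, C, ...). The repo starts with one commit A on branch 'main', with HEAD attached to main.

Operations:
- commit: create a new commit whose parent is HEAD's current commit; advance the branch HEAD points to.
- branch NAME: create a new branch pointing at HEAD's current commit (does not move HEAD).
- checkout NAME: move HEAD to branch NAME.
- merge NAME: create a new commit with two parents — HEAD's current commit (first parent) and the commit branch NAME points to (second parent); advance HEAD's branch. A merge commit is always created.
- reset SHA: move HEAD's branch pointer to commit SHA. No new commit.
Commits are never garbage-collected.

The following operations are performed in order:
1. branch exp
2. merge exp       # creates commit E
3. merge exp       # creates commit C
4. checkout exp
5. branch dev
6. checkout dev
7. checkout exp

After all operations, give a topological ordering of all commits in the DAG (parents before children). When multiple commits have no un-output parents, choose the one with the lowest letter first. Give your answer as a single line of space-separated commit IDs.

After op 1 (branch): HEAD=main@A [exp=A main=A]
After op 2 (merge): HEAD=main@E [exp=A main=E]
After op 3 (merge): HEAD=main@C [exp=A main=C]
After op 4 (checkout): HEAD=exp@A [exp=A main=C]
After op 5 (branch): HEAD=exp@A [dev=A exp=A main=C]
After op 6 (checkout): HEAD=dev@A [dev=A exp=A main=C]
After op 7 (checkout): HEAD=exp@A [dev=A exp=A main=C]
commit A: parents=[]
commit C: parents=['E', 'A']
commit E: parents=['A', 'A']

Answer: A E C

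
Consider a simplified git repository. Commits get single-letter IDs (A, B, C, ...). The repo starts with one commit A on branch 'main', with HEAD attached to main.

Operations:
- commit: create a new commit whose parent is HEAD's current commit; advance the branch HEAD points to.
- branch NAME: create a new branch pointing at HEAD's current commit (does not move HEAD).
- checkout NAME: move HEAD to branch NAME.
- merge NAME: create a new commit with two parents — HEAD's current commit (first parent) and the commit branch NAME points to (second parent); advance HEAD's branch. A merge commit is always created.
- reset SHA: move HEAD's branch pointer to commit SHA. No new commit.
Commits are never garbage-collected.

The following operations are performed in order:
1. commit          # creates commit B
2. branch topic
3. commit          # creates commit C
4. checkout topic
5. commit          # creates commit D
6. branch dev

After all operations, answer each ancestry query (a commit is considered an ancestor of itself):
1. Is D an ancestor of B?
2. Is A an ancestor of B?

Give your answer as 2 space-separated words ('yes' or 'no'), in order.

Answer: no yes

Derivation:
After op 1 (commit): HEAD=main@B [main=B]
After op 2 (branch): HEAD=main@B [main=B topic=B]
After op 3 (commit): HEAD=main@C [main=C topic=B]
After op 4 (checkout): HEAD=topic@B [main=C topic=B]
After op 5 (commit): HEAD=topic@D [main=C topic=D]
After op 6 (branch): HEAD=topic@D [dev=D main=C topic=D]
ancestors(B) = {A,B}; D in? no
ancestors(B) = {A,B}; A in? yes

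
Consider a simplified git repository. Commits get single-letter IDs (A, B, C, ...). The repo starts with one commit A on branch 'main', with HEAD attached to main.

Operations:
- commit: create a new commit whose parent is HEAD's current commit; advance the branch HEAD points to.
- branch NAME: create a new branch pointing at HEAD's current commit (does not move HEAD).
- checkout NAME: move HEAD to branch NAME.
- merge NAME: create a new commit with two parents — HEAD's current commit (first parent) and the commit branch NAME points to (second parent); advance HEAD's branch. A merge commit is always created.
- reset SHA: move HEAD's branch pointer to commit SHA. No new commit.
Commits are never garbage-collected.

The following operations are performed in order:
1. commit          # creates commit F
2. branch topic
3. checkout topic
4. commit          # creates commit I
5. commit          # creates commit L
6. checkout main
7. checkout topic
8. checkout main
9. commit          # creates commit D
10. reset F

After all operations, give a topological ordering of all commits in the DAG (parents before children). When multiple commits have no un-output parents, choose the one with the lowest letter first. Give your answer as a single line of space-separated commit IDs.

Answer: A F D I L

Derivation:
After op 1 (commit): HEAD=main@F [main=F]
After op 2 (branch): HEAD=main@F [main=F topic=F]
After op 3 (checkout): HEAD=topic@F [main=F topic=F]
After op 4 (commit): HEAD=topic@I [main=F topic=I]
After op 5 (commit): HEAD=topic@L [main=F topic=L]
After op 6 (checkout): HEAD=main@F [main=F topic=L]
After op 7 (checkout): HEAD=topic@L [main=F topic=L]
After op 8 (checkout): HEAD=main@F [main=F topic=L]
After op 9 (commit): HEAD=main@D [main=D topic=L]
After op 10 (reset): HEAD=main@F [main=F topic=L]
commit A: parents=[]
commit D: parents=['F']
commit F: parents=['A']
commit I: parents=['F']
commit L: parents=['I']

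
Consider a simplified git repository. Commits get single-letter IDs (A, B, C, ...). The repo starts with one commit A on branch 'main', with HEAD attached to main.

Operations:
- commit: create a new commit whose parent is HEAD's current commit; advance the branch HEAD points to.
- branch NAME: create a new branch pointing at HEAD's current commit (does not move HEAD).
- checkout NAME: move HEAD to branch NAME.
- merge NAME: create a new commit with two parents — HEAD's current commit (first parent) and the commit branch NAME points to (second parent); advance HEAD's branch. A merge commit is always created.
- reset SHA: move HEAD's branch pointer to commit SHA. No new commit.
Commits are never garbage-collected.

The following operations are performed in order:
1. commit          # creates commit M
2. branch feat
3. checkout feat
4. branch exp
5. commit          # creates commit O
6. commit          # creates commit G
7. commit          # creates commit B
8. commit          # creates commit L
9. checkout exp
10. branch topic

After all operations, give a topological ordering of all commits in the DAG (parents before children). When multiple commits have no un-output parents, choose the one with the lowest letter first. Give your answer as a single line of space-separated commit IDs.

Answer: A M O G B L

Derivation:
After op 1 (commit): HEAD=main@M [main=M]
After op 2 (branch): HEAD=main@M [feat=M main=M]
After op 3 (checkout): HEAD=feat@M [feat=M main=M]
After op 4 (branch): HEAD=feat@M [exp=M feat=M main=M]
After op 5 (commit): HEAD=feat@O [exp=M feat=O main=M]
After op 6 (commit): HEAD=feat@G [exp=M feat=G main=M]
After op 7 (commit): HEAD=feat@B [exp=M feat=B main=M]
After op 8 (commit): HEAD=feat@L [exp=M feat=L main=M]
After op 9 (checkout): HEAD=exp@M [exp=M feat=L main=M]
After op 10 (branch): HEAD=exp@M [exp=M feat=L main=M topic=M]
commit A: parents=[]
commit B: parents=['G']
commit G: parents=['O']
commit L: parents=['B']
commit M: parents=['A']
commit O: parents=['M']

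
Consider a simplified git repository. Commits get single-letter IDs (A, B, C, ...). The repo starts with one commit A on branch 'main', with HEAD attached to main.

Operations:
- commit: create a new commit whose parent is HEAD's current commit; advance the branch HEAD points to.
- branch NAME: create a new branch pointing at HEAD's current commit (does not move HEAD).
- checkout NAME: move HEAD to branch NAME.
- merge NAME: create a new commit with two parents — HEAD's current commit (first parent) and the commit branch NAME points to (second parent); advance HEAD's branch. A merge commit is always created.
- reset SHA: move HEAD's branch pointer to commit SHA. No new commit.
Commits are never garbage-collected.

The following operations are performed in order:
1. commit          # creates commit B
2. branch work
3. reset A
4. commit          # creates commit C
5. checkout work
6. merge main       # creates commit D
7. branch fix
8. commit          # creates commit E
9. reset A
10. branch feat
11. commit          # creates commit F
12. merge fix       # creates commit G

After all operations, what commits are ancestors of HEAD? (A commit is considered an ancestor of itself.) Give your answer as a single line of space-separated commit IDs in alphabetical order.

After op 1 (commit): HEAD=main@B [main=B]
After op 2 (branch): HEAD=main@B [main=B work=B]
After op 3 (reset): HEAD=main@A [main=A work=B]
After op 4 (commit): HEAD=main@C [main=C work=B]
After op 5 (checkout): HEAD=work@B [main=C work=B]
After op 6 (merge): HEAD=work@D [main=C work=D]
After op 7 (branch): HEAD=work@D [fix=D main=C work=D]
After op 8 (commit): HEAD=work@E [fix=D main=C work=E]
After op 9 (reset): HEAD=work@A [fix=D main=C work=A]
After op 10 (branch): HEAD=work@A [feat=A fix=D main=C work=A]
After op 11 (commit): HEAD=work@F [feat=A fix=D main=C work=F]
After op 12 (merge): HEAD=work@G [feat=A fix=D main=C work=G]

Answer: A B C D F G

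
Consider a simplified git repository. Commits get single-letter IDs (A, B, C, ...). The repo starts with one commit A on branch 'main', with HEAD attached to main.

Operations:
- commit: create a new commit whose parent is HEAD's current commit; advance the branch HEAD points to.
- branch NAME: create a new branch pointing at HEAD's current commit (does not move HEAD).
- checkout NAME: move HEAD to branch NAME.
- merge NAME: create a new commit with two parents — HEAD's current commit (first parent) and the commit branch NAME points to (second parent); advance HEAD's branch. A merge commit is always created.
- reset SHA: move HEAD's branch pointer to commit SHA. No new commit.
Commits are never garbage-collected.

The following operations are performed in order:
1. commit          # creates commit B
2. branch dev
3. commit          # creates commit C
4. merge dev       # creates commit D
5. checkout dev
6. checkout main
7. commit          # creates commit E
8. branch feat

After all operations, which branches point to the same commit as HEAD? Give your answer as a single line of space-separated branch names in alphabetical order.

After op 1 (commit): HEAD=main@B [main=B]
After op 2 (branch): HEAD=main@B [dev=B main=B]
After op 3 (commit): HEAD=main@C [dev=B main=C]
After op 4 (merge): HEAD=main@D [dev=B main=D]
After op 5 (checkout): HEAD=dev@B [dev=B main=D]
After op 6 (checkout): HEAD=main@D [dev=B main=D]
After op 7 (commit): HEAD=main@E [dev=B main=E]
After op 8 (branch): HEAD=main@E [dev=B feat=E main=E]

Answer: feat main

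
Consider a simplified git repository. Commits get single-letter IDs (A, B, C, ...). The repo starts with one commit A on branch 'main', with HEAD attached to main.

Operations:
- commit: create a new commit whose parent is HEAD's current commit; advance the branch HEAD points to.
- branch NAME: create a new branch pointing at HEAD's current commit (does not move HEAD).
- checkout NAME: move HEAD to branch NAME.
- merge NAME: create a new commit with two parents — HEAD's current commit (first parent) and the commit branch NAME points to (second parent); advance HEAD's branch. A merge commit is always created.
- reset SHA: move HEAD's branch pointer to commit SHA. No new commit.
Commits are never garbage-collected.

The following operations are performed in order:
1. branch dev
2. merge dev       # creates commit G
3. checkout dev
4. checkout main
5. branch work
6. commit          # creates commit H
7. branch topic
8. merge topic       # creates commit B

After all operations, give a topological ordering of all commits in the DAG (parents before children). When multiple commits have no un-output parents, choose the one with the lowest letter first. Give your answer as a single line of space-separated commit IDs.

After op 1 (branch): HEAD=main@A [dev=A main=A]
After op 2 (merge): HEAD=main@G [dev=A main=G]
After op 3 (checkout): HEAD=dev@A [dev=A main=G]
After op 4 (checkout): HEAD=main@G [dev=A main=G]
After op 5 (branch): HEAD=main@G [dev=A main=G work=G]
After op 6 (commit): HEAD=main@H [dev=A main=H work=G]
After op 7 (branch): HEAD=main@H [dev=A main=H topic=H work=G]
After op 8 (merge): HEAD=main@B [dev=A main=B topic=H work=G]
commit A: parents=[]
commit B: parents=['H', 'H']
commit G: parents=['A', 'A']
commit H: parents=['G']

Answer: A G H B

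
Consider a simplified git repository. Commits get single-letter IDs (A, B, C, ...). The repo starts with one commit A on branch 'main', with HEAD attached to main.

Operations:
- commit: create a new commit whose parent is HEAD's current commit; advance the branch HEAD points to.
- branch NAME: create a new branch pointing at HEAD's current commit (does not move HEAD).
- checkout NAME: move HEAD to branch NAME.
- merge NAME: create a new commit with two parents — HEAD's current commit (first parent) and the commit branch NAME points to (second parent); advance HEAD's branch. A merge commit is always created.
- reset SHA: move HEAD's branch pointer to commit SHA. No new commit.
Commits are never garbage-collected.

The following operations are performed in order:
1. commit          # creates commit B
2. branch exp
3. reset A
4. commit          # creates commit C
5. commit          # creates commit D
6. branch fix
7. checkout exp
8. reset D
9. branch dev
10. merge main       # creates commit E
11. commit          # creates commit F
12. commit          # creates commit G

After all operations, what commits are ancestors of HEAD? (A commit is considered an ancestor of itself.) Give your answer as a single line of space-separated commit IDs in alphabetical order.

Answer: A C D E F G

Derivation:
After op 1 (commit): HEAD=main@B [main=B]
After op 2 (branch): HEAD=main@B [exp=B main=B]
After op 3 (reset): HEAD=main@A [exp=B main=A]
After op 4 (commit): HEAD=main@C [exp=B main=C]
After op 5 (commit): HEAD=main@D [exp=B main=D]
After op 6 (branch): HEAD=main@D [exp=B fix=D main=D]
After op 7 (checkout): HEAD=exp@B [exp=B fix=D main=D]
After op 8 (reset): HEAD=exp@D [exp=D fix=D main=D]
After op 9 (branch): HEAD=exp@D [dev=D exp=D fix=D main=D]
After op 10 (merge): HEAD=exp@E [dev=D exp=E fix=D main=D]
After op 11 (commit): HEAD=exp@F [dev=D exp=F fix=D main=D]
After op 12 (commit): HEAD=exp@G [dev=D exp=G fix=D main=D]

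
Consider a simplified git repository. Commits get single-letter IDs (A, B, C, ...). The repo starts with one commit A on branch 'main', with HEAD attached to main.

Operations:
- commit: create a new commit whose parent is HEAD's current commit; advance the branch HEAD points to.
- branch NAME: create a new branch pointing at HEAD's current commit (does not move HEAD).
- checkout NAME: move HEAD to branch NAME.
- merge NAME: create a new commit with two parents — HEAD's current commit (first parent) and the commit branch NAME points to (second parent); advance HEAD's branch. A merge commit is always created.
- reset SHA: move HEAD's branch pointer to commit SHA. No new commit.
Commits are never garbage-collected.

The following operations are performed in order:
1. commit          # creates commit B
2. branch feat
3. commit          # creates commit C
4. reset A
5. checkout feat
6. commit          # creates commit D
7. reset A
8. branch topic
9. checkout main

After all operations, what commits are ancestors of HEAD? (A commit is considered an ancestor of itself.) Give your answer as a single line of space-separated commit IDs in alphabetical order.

After op 1 (commit): HEAD=main@B [main=B]
After op 2 (branch): HEAD=main@B [feat=B main=B]
After op 3 (commit): HEAD=main@C [feat=B main=C]
After op 4 (reset): HEAD=main@A [feat=B main=A]
After op 5 (checkout): HEAD=feat@B [feat=B main=A]
After op 6 (commit): HEAD=feat@D [feat=D main=A]
After op 7 (reset): HEAD=feat@A [feat=A main=A]
After op 8 (branch): HEAD=feat@A [feat=A main=A topic=A]
After op 9 (checkout): HEAD=main@A [feat=A main=A topic=A]

Answer: A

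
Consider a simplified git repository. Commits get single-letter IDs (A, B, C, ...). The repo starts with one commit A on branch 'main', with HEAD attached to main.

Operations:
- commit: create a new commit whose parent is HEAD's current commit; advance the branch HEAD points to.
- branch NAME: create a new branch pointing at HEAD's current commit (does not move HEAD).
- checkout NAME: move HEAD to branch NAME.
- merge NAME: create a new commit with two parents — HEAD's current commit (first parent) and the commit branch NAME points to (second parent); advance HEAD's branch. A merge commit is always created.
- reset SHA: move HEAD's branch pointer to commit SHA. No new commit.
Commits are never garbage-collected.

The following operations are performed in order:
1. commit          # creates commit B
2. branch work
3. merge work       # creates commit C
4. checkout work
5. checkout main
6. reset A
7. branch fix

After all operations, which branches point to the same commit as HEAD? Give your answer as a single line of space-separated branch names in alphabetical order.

Answer: fix main

Derivation:
After op 1 (commit): HEAD=main@B [main=B]
After op 2 (branch): HEAD=main@B [main=B work=B]
After op 3 (merge): HEAD=main@C [main=C work=B]
After op 4 (checkout): HEAD=work@B [main=C work=B]
After op 5 (checkout): HEAD=main@C [main=C work=B]
After op 6 (reset): HEAD=main@A [main=A work=B]
After op 7 (branch): HEAD=main@A [fix=A main=A work=B]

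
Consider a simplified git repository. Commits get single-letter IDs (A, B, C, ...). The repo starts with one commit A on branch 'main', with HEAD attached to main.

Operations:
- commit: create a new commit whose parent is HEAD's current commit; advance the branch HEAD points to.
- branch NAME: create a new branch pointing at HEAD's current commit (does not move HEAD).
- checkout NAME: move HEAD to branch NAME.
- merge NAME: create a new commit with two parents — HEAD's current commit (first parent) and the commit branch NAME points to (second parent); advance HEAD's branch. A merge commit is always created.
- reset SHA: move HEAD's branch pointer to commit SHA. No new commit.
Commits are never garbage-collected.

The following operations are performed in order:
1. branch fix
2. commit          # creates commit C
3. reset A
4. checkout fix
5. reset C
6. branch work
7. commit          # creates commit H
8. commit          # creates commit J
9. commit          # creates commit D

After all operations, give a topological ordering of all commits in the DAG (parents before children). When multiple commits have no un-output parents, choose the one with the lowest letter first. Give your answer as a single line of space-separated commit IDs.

Answer: A C H J D

Derivation:
After op 1 (branch): HEAD=main@A [fix=A main=A]
After op 2 (commit): HEAD=main@C [fix=A main=C]
After op 3 (reset): HEAD=main@A [fix=A main=A]
After op 4 (checkout): HEAD=fix@A [fix=A main=A]
After op 5 (reset): HEAD=fix@C [fix=C main=A]
After op 6 (branch): HEAD=fix@C [fix=C main=A work=C]
After op 7 (commit): HEAD=fix@H [fix=H main=A work=C]
After op 8 (commit): HEAD=fix@J [fix=J main=A work=C]
After op 9 (commit): HEAD=fix@D [fix=D main=A work=C]
commit A: parents=[]
commit C: parents=['A']
commit D: parents=['J']
commit H: parents=['C']
commit J: parents=['H']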